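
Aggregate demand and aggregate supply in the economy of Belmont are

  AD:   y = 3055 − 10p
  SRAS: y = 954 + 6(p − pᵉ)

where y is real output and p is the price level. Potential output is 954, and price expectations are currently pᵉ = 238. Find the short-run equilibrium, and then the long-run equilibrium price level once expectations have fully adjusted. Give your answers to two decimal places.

Short run: with pᵉ = 238, SRAS is y = 6p − 474. Setting AD = SRAS gives 3529 = 16p, so p = 220.56 and y = 3055 − 10p = 849.38.
Output 849.38 is below potential 954, so over time expected prices fall and SRAS shifts right until y returns to 954.
Long run: y = 954 on the AD curve gives 954 = 3055 − 10p, so p = 210.10.

Short run: p = 220.56, y = 849.38. Long run: p = 210.10.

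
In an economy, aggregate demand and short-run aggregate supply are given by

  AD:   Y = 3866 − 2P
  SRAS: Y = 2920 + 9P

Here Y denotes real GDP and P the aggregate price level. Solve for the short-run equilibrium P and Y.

P = 86, Y = 3694

Set AD = SRAS: 3866 − 2P = 2920 + 9P, so 946 = 11P and P = 86.
Then Y = 3866 − 2·86 = 3694.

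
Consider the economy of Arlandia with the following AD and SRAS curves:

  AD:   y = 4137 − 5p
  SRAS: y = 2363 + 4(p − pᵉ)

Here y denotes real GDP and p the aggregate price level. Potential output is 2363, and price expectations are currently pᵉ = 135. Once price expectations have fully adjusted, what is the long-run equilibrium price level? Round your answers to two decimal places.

Long-run p = 354.80

Short run: with pᵉ = 135, SRAS is y = 1823 + 4p. Setting AD = SRAS gives 2314 = 9p, so p = 257.11 and y = 4137 − 5p = 2851.44.
Output 2851.44 is above potential 2363, so over time expected prices rise and SRAS shifts left until y returns to 2363.
Long run: y = 2363 on the AD curve gives 2363 = 4137 − 5p, so p = 354.80.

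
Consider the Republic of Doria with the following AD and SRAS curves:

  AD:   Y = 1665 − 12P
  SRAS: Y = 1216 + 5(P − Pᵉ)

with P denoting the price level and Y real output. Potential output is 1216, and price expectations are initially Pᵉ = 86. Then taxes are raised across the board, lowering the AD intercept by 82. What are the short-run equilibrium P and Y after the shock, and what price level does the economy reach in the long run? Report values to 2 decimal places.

AD shifts left: new AD is Y = 1583 − 12P. With Pᵉ = 86, SRAS is Y = 786 + 5P.
Short run: 1583 − 12P = 786 + 5P gives 797 = 17P, so P = 46.88 and Y = 1583 − 12P = 1020.41.
Y = 1020.41 is below potential 1216; expectations adjust and SRAS shifts right until Y = 1216.
Long run: on the new AD curve, 1216 = 1583 − 12P gives P = 30.58.

Short run: P = 46.88, Y = 1020.41. Long run: P = 30.58.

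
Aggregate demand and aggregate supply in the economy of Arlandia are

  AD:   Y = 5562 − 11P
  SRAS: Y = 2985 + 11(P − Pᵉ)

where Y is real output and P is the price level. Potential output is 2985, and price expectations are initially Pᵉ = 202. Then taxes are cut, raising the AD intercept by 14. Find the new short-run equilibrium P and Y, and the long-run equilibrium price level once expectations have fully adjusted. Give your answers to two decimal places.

Short run: P = 218.77, Y = 3169.50. Long run: P = 235.55.

AD shifts right: new AD is Y = 5576 − 11P. With Pᵉ = 202, SRAS is Y = 763 + 11P.
Short run: 5576 − 11P = 763 + 11P gives 4813 = 22P, so P = 218.77 and Y = 5576 − 11P = 3169.50.
Y = 3169.50 is above potential 2985; expectations adjust and SRAS shifts left until Y = 2985.
Long run: on the new AD curve, 2985 = 5576 − 11P gives P = 235.55.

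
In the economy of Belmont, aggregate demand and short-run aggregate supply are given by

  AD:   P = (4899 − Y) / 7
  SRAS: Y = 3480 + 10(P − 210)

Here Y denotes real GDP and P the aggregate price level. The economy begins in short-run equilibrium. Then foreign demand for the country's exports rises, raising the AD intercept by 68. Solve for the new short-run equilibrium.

P = 211, Y = 3490

This is a positive demand shock: AD shifts right.
New AD: Y = 4967 − 7P.
SRAS can be written Y = 1380 + 10P.
Set AD = SRAS: 4967 − 7P = 1380 + 10P, so 3587 = 17P and P = 211.
Y = 4967 − 7·211 = 3490.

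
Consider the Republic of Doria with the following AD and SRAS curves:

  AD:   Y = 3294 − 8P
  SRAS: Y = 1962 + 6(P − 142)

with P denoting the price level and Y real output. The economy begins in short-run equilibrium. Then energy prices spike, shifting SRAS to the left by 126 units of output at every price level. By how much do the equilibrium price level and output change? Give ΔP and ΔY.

ΔP = +9, ΔY = -72

This is a negative supply shock: SRAS shifts left.
New SRAS: Y = 984 + 6P.
Set AD = SRAS: 3294 − 8P = 984 + 6P, so 2310 = 14P and P = 165.
Y = 3294 − 8·165 = 1974.
Initially P = 156, Y = 2046, so ΔP = +9 and ΔY = -72.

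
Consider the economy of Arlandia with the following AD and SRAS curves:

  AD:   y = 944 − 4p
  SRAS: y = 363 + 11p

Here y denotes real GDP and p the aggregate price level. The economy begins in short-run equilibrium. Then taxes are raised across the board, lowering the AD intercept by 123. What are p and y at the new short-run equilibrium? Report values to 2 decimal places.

p = 30.53, y = 698.87

This is a negative demand shock: AD shifts left.
New AD: y = 821 − 4p.
Set AD = SRAS: 821 − 4p = 363 + 11p, so 458 = 15p and p = 30.53.
Substituting into AD, y = 698.87.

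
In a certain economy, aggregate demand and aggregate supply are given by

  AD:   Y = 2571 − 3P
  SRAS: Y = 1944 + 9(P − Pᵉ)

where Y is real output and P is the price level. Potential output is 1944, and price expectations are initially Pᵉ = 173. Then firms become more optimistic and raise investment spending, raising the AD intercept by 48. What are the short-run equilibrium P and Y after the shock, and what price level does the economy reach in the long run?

Short run: P = 186, Y = 2061. Long run: P = 225.

AD shifts right: new AD is Y = 2619 − 3P. With Pᵉ = 173, SRAS is Y = 387 + 9P.
Short run: 2619 − 3P = 387 + 9P gives 2232 = 12P, so P = 186 and Y = 2619 − 3·186 = 2061.
Y = 2061 is above potential 1944; expectations adjust and SRAS shifts left until Y = 1944.
Long run: on the new AD curve, 1944 = 2619 − 3P gives P = 225.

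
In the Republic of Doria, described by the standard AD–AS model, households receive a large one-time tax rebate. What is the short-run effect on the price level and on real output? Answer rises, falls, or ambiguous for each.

Price level: rises; output: rises

This is a positive demand shock: AD shifts right.
Moving along the upward-sloping SRAS curve, P rises and Y rises.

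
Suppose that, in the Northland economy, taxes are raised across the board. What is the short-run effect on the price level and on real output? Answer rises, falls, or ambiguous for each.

Price level: falls; output: falls

This is a negative demand shock: AD shifts left.
Moving along the upward-sloping SRAS curve, P falls and Y falls.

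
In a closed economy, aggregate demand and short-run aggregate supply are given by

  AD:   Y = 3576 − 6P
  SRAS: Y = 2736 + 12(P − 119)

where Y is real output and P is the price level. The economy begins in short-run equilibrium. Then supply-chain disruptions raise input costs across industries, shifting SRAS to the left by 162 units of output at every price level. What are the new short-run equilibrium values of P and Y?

P = 135, Y = 2766

This is a negative supply shock: SRAS shifts left.
New SRAS: Y = 1146 + 12P.
Set AD = SRAS: 3576 − 6P = 1146 + 12P, so 2430 = 18P and P = 135.
Y = 3576 − 6·135 = 2766.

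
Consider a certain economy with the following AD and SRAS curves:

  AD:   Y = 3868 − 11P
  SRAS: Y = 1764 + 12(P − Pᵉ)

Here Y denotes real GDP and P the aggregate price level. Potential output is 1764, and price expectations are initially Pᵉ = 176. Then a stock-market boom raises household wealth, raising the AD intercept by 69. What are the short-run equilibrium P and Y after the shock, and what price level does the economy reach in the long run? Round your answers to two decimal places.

AD shifts right: new AD is Y = 3937 − 11P. With Pᵉ = 176, SRAS is Y = 12P − 348.
Short run: 3937 − 11P = 12P − 348 gives 4285 = 23P, so P = 186.30 and Y = 3937 − 11P = 1887.65.
Y = 1887.65 is above potential 1764; expectations adjust and SRAS shifts left until Y = 1764.
Long run: on the new AD curve, 1764 = 3937 − 11P gives P = 197.55.

Short run: P = 186.30, Y = 1887.65. Long run: P = 197.55.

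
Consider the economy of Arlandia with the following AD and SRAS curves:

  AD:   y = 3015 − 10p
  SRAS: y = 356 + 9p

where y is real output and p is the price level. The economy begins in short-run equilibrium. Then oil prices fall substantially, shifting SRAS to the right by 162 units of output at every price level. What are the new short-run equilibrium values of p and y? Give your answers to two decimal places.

p = 131.42, y = 1700.79

This is a positive supply shock: SRAS shifts right.
New SRAS: y = 518 + 9p.
Set AD = SRAS: 3015 − 10p = 518 + 9p, so 2497 = 19p and p = 131.42.
Substituting into AD, y = 1700.79.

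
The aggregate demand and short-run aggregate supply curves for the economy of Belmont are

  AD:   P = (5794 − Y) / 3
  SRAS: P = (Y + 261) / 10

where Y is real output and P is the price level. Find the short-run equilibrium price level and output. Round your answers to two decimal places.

Rearrange AD to Y = 5794 − 3P.
Rearrange SRAS to Y = 10P − 261.
Set AD = SRAS: 5794 − 3P = 10P − 261, so 6055 = 13P and P = 465.77.
Substituting into AD, Y = 5794 − 3P = 4396.69.

P = 465.77, Y = 4396.69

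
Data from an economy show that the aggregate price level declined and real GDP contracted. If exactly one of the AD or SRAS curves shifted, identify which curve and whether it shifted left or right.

P fell and Y fell. An AD shift moves P and Y in the same direction; an SRAS shift moves them in opposite directions.
Here P and Y moved in the same direction, so the AD curve shifted.
Since Y fell, AD shifted left.

AD shifted left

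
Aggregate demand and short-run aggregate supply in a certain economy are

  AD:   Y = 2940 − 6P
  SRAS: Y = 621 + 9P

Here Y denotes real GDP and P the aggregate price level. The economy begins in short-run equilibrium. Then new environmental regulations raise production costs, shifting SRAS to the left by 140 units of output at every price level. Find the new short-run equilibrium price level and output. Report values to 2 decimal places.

This is a negative supply shock: SRAS shifts left.
New SRAS: Y = 481 + 9P.
Set AD = SRAS: 2940 − 6P = 481 + 9P, so 2459 = 15P and P = 163.93.
Substituting into AD, Y = 1956.40.

P = 163.93, Y = 1956.40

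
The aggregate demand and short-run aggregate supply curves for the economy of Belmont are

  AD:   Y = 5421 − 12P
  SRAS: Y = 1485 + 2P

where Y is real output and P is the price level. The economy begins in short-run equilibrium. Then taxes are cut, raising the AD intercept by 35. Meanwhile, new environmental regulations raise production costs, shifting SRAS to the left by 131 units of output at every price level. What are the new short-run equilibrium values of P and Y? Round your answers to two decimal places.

After both shocks: AD is Y = 5456 − 12P and SRAS is Y = 1354 + 2P.
Setting them equal: 4102 = 14P, so P = 293.00.
Substituting into AD, Y = 1940.00.

P = 293.00, Y = 1940.00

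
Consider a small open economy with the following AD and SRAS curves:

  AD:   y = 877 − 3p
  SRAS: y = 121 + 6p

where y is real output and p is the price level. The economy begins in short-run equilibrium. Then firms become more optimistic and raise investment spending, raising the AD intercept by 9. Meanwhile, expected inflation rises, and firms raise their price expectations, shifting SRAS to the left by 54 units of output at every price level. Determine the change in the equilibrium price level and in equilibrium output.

Δp = +7, Δy = -12

After both shocks: AD is y = 886 − 3p and SRAS is y = 67 + 6p.
Setting them equal: 819 = 9p, so p = 91.
y = 886 − 3·91 = 613.
Initially p = 84, y = 625, so Δp = +7 and Δy = -12.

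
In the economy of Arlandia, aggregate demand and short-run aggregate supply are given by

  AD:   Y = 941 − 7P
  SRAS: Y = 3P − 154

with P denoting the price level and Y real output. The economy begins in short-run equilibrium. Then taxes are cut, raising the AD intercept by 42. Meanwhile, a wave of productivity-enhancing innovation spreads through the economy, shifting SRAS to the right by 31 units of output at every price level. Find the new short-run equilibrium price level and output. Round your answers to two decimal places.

P = 110.60, Y = 208.80

After both shocks: AD is Y = 983 − 7P and SRAS is Y = 3P − 123.
Setting them equal: 1106 = 10P, so P = 110.60.
Substituting into AD, Y = 208.80.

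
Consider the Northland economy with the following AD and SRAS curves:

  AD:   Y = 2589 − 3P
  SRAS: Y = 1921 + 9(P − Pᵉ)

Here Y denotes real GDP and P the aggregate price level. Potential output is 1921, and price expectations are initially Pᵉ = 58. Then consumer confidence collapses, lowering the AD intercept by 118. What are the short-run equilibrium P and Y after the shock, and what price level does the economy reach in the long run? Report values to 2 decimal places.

AD shifts left: new AD is Y = 2471 − 3P. With Pᵉ = 58, SRAS is Y = 1399 + 9P.
Short run: 2471 − 3P = 1399 + 9P gives 1072 = 12P, so P = 89.33 and Y = 2471 − 3P = 2203.00.
Y = 2203.00 is above potential 1921; expectations adjust and SRAS shifts left until Y = 1921.
Long run: on the new AD curve, 1921 = 2471 − 3P gives P = 183.33.

Short run: P = 89.33, Y = 2203.00. Long run: P = 183.33.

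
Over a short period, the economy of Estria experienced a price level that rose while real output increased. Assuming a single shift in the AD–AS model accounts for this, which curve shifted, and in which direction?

AD shifted right

P rose and Y rose. An AD shift moves P and Y in the same direction; an SRAS shift moves them in opposite directions.
Here P and Y moved in the same direction, so the AD curve shifted.
Since Y rose, AD shifted right.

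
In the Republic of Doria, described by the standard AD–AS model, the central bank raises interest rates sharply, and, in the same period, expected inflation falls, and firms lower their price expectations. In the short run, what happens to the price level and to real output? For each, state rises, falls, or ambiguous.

The first event is a negative demand shock: AD shifts left, which by itself pushes P down and Y down.
The second is a favourable supply shock: SRAS shifts right, which by itself pushes P down and Y up.
Both shocks push P down, so P falls. The two shocks push Y in opposite directions, so the effect on Y is ambiguous.

Price level: falls; output: ambiguous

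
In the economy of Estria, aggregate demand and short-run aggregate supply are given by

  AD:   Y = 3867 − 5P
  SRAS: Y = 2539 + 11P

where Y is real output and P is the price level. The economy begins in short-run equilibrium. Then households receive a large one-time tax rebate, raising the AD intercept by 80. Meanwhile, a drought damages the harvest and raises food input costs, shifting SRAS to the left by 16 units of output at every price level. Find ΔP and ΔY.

After both shocks: AD is Y = 3947 − 5P and SRAS is Y = 2523 + 11P.
Setting them equal: 1424 = 16P, so P = 89.
Y = 3947 − 5·89 = 3502.
Initially P = 83, Y = 3452, so ΔP = +6 and ΔY = +50.

ΔP = +6, ΔY = +50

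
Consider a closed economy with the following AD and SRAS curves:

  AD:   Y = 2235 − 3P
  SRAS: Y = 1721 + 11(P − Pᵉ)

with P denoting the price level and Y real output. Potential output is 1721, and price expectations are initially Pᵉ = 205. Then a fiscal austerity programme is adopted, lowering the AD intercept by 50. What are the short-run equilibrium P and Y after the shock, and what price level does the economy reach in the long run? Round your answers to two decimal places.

Short run: P = 194.21, Y = 1602.36. Long run: P = 154.67.

AD shifts left: new AD is Y = 2185 − 3P. With Pᵉ = 205, SRAS is Y = 11P − 534.
Short run: 2185 − 3P = 11P − 534 gives 2719 = 14P, so P = 194.21 and Y = 2185 − 3P = 1602.36.
Y = 1602.36 is below potential 1721; expectations adjust and SRAS shifts right until Y = 1721.
Long run: on the new AD curve, 1721 = 2185 − 3P gives P = 154.67.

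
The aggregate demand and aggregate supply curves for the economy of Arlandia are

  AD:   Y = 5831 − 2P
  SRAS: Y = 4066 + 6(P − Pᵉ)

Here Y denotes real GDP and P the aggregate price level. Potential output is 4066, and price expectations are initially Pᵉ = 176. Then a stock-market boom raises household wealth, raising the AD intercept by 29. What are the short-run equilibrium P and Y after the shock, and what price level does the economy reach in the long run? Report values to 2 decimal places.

Short run: P = 356.25, Y = 5147.50. Long run: P = 897.00.

AD shifts right: new AD is Y = 5860 − 2P. With Pᵉ = 176, SRAS is Y = 3010 + 6P.
Short run: 5860 − 2P = 3010 + 6P gives 2850 = 8P, so P = 356.25 and Y = 5860 − 2P = 5147.50.
Y = 5147.50 is above potential 4066; expectations adjust and SRAS shifts left until Y = 4066.
Long run: on the new AD curve, 4066 = 5860 − 2P gives P = 897.00.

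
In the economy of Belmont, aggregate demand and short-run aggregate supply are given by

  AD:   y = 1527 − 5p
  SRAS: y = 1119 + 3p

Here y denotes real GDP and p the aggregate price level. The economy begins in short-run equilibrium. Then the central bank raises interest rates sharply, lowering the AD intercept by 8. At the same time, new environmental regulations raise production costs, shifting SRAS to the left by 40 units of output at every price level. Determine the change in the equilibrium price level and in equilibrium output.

After both shocks: AD is y = 1519 − 5p and SRAS is y = 1079 + 3p.
Setting them equal: 440 = 8p, so p = 55.
y = 1519 − 5·55 = 1244.
Initially p = 51, y = 1272, so Δp = +4 and Δy = -28.

Δp = +4, Δy = -28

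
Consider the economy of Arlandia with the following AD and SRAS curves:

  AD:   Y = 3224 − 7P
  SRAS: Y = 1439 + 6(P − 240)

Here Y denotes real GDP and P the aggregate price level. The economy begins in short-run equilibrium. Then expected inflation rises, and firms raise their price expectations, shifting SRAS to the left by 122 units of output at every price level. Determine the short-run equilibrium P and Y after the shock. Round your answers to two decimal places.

P = 257.46, Y = 1421.77

This is a negative supply shock: SRAS shifts left.
New SRAS: Y = 6P − 123.
Set AD = SRAS: 3224 − 7P = 6P − 123, so 3347 = 13P and P = 257.46.
Substituting into AD, Y = 1421.77.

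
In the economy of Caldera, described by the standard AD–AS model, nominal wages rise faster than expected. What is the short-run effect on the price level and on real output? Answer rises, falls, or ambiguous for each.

This is an adverse supply shock: SRAS shifts left.
Moving along the downward-sloping AD curve, P rises and Y falls.

Price level: rises; output: falls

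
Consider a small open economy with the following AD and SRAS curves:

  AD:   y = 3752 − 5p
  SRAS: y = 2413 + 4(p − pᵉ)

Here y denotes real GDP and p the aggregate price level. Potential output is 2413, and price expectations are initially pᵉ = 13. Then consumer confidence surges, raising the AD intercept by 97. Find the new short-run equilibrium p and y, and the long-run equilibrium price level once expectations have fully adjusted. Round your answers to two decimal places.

AD shifts right: new AD is y = 3849 − 5p. With pᵉ = 13, SRAS is y = 2361 + 4p.
Short run: 3849 − 5p = 2361 + 4p gives 1488 = 9p, so p = 165.33 and y = 3849 − 5p = 3022.33.
y = 3022.33 is above potential 2413; expectations adjust and SRAS shifts left until y = 2413.
Long run: on the new AD curve, 2413 = 3849 − 5p gives p = 287.20.

Short run: p = 165.33, y = 3022.33. Long run: p = 287.20.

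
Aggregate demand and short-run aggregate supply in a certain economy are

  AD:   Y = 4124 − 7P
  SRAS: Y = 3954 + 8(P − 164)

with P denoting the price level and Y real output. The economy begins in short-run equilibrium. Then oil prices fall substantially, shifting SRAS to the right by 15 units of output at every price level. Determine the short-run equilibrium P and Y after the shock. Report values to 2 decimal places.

This is a positive supply shock: SRAS shifts right.
New SRAS: Y = 2657 + 8P.
Set AD = SRAS: 4124 − 7P = 2657 + 8P, so 1467 = 15P and P = 97.80.
Substituting into AD, Y = 3439.40.

P = 97.80, Y = 3439.40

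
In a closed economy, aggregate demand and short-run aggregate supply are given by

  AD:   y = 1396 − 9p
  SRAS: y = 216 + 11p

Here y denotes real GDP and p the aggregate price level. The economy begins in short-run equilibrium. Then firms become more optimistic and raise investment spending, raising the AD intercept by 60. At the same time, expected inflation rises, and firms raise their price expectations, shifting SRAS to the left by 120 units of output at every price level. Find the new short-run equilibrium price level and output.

After both shocks: AD is y = 1456 − 9p and SRAS is y = 96 + 11p.
Setting them equal: 1360 = 20p, so p = 68.
y = 1456 − 9·68 = 844.

p = 68, y = 844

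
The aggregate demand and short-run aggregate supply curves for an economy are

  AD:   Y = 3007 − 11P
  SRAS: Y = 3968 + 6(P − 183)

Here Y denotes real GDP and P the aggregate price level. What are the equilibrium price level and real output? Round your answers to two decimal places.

Write SRAS as Y = 3968 + 6P − 1098 = 2870 + 6P.
Set AD = SRAS: 3007 − 11P = 2870 + 6P, so 137 = 17P and P = 8.06.
Substituting into AD, Y = 3007 − 11P = 2918.35.

P = 8.06, Y = 2918.35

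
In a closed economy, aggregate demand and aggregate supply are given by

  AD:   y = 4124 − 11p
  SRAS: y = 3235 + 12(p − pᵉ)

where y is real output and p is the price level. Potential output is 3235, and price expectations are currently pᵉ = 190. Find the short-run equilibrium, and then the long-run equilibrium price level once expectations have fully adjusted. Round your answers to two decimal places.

Short run: p = 137.78, y = 2608.39. Long run: p = 80.82.

Short run: with pᵉ = 190, SRAS is y = 955 + 12p. Setting AD = SRAS gives 3169 = 23p, so p = 137.78 and y = 4124 − 11p = 2608.39.
Output 2608.39 is below potential 3235, so over time expected prices fall and SRAS shifts right until y returns to 3235.
Long run: y = 3235 on the AD curve gives 3235 = 4124 − 11p, so p = 80.82.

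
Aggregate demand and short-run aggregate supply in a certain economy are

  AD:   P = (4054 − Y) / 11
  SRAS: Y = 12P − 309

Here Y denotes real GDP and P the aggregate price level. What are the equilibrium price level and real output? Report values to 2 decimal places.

P = 189.70, Y = 1967.35

Rearrange AD to Y = 4054 − 11P.
Set AD = SRAS: 4054 − 11P = 12P − 309, so 4363 = 23P and P = 189.70.
Substituting into AD, Y = 4054 − 11P = 1967.35.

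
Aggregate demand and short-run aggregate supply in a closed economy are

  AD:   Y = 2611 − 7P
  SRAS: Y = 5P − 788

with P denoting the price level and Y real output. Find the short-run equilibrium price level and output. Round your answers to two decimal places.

P = 283.25, Y = 628.25

Set AD = SRAS: 2611 − 7P = 5P − 788, so 3399 = 12P and P = 283.25.
Substituting into AD, Y = 2611 − 7P = 628.25.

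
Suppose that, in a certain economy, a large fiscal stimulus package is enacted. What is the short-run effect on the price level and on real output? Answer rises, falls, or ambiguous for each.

Price level: rises; output: rises

This is a positive demand shock: AD shifts right.
Moving along the upward-sloping SRAS curve, P rises and Y rises.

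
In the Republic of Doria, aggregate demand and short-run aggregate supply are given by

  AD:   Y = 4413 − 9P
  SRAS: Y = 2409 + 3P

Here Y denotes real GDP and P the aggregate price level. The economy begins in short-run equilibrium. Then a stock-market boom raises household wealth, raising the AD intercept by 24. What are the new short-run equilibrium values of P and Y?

This is a positive demand shock: AD shifts right.
New AD: Y = 4437 − 9P.
Set AD = SRAS: 4437 − 9P = 2409 + 3P, so 2028 = 12P and P = 169.
Y = 4437 − 9·169 = 2916.

P = 169, Y = 2916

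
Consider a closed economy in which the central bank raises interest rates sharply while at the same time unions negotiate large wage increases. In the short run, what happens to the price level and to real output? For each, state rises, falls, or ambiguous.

Price level: ambiguous; output: falls

The first event is a negative demand shock: AD shifts left, which by itself pushes P down and Y down.
The second is an adverse supply shock: SRAS shifts left, which by itself pushes P up and Y down.
The two shocks push P in opposite directions, so the effect on P is ambiguous. Both shocks push Y down, so Y falls.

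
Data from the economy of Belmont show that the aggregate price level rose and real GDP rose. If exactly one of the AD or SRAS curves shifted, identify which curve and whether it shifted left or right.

P rose and Y rose. An AD shift moves P and Y in the same direction; an SRAS shift moves them in opposite directions.
Here P and Y moved in the same direction, so the AD curve shifted.
Since Y rose, AD shifted right.

AD shifted right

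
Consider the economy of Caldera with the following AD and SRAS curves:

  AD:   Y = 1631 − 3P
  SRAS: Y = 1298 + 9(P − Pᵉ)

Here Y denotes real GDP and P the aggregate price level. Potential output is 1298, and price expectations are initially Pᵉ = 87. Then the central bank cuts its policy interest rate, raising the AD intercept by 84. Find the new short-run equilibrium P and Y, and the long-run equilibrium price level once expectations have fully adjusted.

AD shifts right: new AD is Y = 1715 − 3P. With Pᵉ = 87, SRAS is Y = 515 + 9P.
Short run: 1715 − 3P = 515 + 9P gives 1200 = 12P, so P = 100 and Y = 1715 − 3·100 = 1415.
Y = 1415 is above potential 1298; expectations adjust and SRAS shifts left until Y = 1298.
Long run: on the new AD curve, 1298 = 1715 − 3P gives P = 139.

Short run: P = 100, Y = 1415. Long run: P = 139.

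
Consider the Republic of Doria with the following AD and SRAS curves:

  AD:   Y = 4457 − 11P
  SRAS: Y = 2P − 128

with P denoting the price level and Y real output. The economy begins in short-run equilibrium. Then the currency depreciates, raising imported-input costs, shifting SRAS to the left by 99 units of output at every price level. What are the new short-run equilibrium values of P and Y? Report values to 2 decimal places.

P = 360.31, Y = 493.62

This is a negative supply shock: SRAS shifts left.
New SRAS: Y = 2P − 227.
Set AD = SRAS: 4457 − 11P = 2P − 227, so 4684 = 13P and P = 360.31.
Substituting into AD, Y = 493.62.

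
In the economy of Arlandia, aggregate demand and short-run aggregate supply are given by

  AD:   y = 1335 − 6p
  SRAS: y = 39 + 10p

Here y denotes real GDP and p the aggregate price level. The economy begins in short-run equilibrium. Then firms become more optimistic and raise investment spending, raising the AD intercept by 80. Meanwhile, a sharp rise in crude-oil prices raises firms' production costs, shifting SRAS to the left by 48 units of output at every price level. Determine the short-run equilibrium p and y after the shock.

p = 89, y = 881

After both shocks: AD is y = 1415 − 6p and SRAS is y = 10p − 9.
Setting them equal: 1424 = 16p, so p = 89.
y = 1415 − 6·89 = 881.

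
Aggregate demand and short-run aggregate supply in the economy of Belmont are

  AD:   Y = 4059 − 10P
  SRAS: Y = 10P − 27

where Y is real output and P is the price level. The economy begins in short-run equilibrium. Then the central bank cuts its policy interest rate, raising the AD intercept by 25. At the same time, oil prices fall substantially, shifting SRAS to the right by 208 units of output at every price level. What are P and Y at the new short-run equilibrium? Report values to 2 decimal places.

After both shocks: AD is Y = 4084 − 10P and SRAS is Y = 181 + 10P.
Setting them equal: 3903 = 20P, so P = 195.15.
Substituting into AD, Y = 2132.50.

P = 195.15, Y = 2132.50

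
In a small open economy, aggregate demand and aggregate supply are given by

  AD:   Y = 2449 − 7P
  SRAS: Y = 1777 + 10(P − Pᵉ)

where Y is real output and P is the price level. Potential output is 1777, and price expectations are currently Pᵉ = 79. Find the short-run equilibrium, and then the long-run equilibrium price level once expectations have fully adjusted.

Short run: P = 86, Y = 1847. Long run: P = 96.

Short run: with Pᵉ = 79, SRAS is Y = 987 + 10P. Setting AD = SRAS gives 1462 = 17P, so P = 86 and Y = 2449 − 7·86 = 1847.
Output 1847 is above potential 1777, so over time expected prices rise and SRAS shifts left until Y returns to 1777.
Long run: Y = 1777 on the AD curve gives 1777 = 2449 − 7P, so P = 96.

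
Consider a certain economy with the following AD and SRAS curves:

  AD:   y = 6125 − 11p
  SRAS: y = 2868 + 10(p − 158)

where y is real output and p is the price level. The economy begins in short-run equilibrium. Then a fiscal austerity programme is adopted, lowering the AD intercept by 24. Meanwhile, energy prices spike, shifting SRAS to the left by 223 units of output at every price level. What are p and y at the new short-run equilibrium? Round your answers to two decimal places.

After both shocks: AD is y = 6101 − 11p and SRAS is y = 1065 + 10p.
Setting them equal: 5036 = 21p, so p = 239.81.
Substituting into AD, y = 3463.10.

p = 239.81, y = 3463.10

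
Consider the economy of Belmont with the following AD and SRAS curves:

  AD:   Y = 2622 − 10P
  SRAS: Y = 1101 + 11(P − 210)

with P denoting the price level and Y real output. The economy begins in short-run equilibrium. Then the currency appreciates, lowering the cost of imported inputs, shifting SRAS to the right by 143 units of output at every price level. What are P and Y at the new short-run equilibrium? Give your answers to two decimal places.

This is a positive supply shock: SRAS shifts right.
New SRAS: Y = 11P − 1066.
Set AD = SRAS: 2622 − 10P = 11P − 1066, so 3688 = 21P and P = 175.62.
Substituting into AD, Y = 865.81.

P = 175.62, Y = 865.81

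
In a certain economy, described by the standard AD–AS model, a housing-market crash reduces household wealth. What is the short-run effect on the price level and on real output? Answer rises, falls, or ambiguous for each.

This is a negative demand shock: AD shifts left.
Moving along the upward-sloping SRAS curve, P falls and Y falls.

Price level: falls; output: falls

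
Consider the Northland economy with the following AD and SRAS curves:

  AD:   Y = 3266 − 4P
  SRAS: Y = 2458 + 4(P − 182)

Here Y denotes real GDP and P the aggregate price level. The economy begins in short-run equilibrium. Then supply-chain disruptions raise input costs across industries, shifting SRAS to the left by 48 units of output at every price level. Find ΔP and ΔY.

ΔP = +6, ΔY = -24

This is a negative supply shock: SRAS shifts left.
New SRAS: Y = 1682 + 4P.
Set AD = SRAS: 3266 − 4P = 1682 + 4P, so 1584 = 8P and P = 198.
Y = 3266 − 4·198 = 2474.
Initially P = 192, Y = 2498, so ΔP = +6 and ΔY = -24.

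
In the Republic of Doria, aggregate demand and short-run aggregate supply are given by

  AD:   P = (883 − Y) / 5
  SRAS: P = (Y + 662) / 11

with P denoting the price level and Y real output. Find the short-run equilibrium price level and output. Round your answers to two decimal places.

Rearrange AD to Y = 883 − 5P.
Rearrange SRAS to Y = 11P − 662.
Set AD = SRAS: 883 − 5P = 11P − 662, so 1545 = 16P and P = 96.56.
Substituting into AD, Y = 883 − 5P = 400.19.

P = 96.56, Y = 400.19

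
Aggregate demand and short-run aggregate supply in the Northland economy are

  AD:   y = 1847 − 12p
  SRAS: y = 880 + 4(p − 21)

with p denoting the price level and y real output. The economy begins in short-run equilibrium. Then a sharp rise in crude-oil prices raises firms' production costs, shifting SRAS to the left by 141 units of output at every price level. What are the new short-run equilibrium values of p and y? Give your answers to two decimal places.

p = 74.50, y = 953.00

This is a negative supply shock: SRAS shifts left.
New SRAS: y = 655 + 4p.
Set AD = SRAS: 1847 − 12p = 655 + 4p, so 1192 = 16p and p = 74.50.
Substituting into AD, y = 953.00.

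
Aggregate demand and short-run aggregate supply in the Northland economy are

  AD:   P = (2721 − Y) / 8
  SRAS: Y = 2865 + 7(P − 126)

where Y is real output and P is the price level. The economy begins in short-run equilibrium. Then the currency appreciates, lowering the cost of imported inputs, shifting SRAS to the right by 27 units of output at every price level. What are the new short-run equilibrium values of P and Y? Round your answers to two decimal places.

P = 47.40, Y = 2341.80

This is a positive supply shock: SRAS shifts right.
New SRAS: Y = 2010 + 7P.
Set AD = SRAS: 2721 − 8P = 2010 + 7P, so 711 = 15P and P = 47.40.
Substituting into AD, Y = 2341.80.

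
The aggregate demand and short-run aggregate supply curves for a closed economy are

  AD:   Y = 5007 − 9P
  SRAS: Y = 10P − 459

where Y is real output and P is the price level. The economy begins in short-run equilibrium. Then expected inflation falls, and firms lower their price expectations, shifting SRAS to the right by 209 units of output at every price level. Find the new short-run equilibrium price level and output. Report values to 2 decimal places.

P = 276.68, Y = 2516.84

This is a positive supply shock: SRAS shifts right.
New SRAS: Y = 10P − 250.
Set AD = SRAS: 5007 − 9P = 10P − 250, so 5257 = 19P and P = 276.68.
Substituting into AD, Y = 2516.84.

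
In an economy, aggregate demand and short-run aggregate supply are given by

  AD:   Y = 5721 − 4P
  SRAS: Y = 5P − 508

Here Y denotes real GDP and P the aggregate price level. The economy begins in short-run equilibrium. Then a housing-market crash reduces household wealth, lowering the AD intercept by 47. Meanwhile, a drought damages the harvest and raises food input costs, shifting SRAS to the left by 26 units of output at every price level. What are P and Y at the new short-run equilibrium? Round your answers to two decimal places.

After both shocks: AD is Y = 5674 − 4P and SRAS is Y = 5P − 534.
Setting them equal: 6208 = 9P, so P = 689.78.
Substituting into AD, Y = 2914.89.

P = 689.78, Y = 2914.89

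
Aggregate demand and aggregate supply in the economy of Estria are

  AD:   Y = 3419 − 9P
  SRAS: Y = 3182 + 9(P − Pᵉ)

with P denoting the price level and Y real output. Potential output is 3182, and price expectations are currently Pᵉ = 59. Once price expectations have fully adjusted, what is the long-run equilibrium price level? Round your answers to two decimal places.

Long-run P = 26.33

Short run: with Pᵉ = 59, SRAS is Y = 2651 + 9P. Setting AD = SRAS gives 768 = 18P, so P = 42.67 and Y = 3419 − 9P = 3035.00.
Output 3035.00 is below potential 3182, so over time expected prices fall and SRAS shifts right until Y returns to 3182.
Long run: Y = 3182 on the AD curve gives 3182 = 3419 − 9P, so P = 26.33.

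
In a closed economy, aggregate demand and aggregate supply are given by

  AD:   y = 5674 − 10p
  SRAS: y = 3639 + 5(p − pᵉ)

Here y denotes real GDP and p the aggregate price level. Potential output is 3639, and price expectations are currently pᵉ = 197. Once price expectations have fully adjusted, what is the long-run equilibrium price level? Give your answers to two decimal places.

Short run: with pᵉ = 197, SRAS is y = 2654 + 5p. Setting AD = SRAS gives 3020 = 15p, so p = 201.33 and y = 5674 − 10p = 3660.67.
Output 3660.67 is above potential 3639, so over time expected prices rise and SRAS shifts left until y returns to 3639.
Long run: y = 3639 on the AD curve gives 3639 = 5674 − 10p, so p = 203.50.

Long-run p = 203.50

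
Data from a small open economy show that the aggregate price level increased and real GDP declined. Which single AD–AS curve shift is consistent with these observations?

P rose and Y fell. An AD shift moves P and Y in the same direction; an SRAS shift moves them in opposite directions.
Here P and Y moved in opposite directions, so the SRAS curve shifted.
Since Y fell, SRAS shifted left.

SRAS shifted left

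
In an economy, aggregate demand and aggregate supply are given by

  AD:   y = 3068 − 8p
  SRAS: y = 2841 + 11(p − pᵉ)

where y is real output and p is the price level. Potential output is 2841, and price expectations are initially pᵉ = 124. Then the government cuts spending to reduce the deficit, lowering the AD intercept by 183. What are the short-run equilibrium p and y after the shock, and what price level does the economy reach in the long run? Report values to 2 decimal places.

AD shifts left: new AD is y = 2885 − 8p. With pᵉ = 124, SRAS is y = 1477 + 11p.
Short run: 2885 − 8p = 1477 + 11p gives 1408 = 19p, so p = 74.11 and y = 2885 − 8p = 2292.16.
y = 2292.16 is below potential 2841; expectations adjust and SRAS shifts right until y = 2841.
Long run: on the new AD curve, 2841 = 2885 − 8p gives p = 5.50.

Short run: p = 74.11, y = 2292.16. Long run: p = 5.50.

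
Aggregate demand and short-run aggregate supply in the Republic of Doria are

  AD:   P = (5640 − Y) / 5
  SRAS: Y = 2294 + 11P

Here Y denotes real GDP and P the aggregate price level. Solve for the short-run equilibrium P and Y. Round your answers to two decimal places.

Rearrange AD to Y = 5640 − 5P.
Set AD = SRAS: 5640 − 5P = 2294 + 11P, so 3346 = 16P and P = 209.13.
Substituting into AD, Y = 5640 − 5P = 4594.38.

P = 209.13, Y = 4594.38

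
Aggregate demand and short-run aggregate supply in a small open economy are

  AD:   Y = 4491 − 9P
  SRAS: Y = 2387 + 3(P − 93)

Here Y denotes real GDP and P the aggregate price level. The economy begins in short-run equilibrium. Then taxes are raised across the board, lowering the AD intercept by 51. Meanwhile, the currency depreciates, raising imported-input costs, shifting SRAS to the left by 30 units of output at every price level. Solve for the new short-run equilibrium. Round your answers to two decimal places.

P = 196.83, Y = 2668.50

After both shocks: AD is Y = 4440 − 9P and SRAS is Y = 2078 + 3P.
Setting them equal: 2362 = 12P, so P = 196.83.
Substituting into AD, Y = 2668.50.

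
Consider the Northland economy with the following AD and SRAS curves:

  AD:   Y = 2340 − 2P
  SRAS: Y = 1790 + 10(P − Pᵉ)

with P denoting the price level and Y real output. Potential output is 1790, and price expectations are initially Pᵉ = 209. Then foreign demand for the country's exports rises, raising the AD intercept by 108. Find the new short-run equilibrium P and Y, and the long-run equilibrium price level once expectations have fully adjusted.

AD shifts right: new AD is Y = 2448 − 2P. With Pᵉ = 209, SRAS is Y = 10P − 300.
Short run: 2448 − 2P = 10P − 300 gives 2748 = 12P, so P = 229 and Y = 2448 − 2·229 = 1990.
Y = 1990 is above potential 1790; expectations adjust and SRAS shifts left until Y = 1790.
Long run: on the new AD curve, 1790 = 2448 − 2P gives P = 329.

Short run: P = 229, Y = 1990. Long run: P = 329.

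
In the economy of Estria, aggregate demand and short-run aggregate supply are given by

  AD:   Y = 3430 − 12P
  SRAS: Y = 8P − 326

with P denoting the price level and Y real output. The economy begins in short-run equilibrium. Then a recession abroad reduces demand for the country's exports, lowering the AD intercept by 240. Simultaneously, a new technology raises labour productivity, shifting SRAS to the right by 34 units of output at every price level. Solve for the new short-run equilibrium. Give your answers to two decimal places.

After both shocks: AD is Y = 3190 − 12P and SRAS is Y = 8P − 292.
Setting them equal: 3482 = 20P, so P = 174.10.
Substituting into AD, Y = 1100.80.

P = 174.10, Y = 1100.80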